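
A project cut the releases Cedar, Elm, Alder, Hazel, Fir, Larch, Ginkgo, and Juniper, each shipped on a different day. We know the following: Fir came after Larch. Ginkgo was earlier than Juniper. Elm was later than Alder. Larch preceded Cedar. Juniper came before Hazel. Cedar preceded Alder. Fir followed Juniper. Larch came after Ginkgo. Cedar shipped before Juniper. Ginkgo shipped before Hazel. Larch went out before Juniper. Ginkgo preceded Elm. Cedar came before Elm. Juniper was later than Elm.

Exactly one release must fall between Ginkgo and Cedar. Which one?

Tracing the constraints gives Ginkgo → Larch → Cedar, so Larch sits after Ginkgo and before Cedar.
No other release is forced both after Ginkgo and before Cedar.

Larch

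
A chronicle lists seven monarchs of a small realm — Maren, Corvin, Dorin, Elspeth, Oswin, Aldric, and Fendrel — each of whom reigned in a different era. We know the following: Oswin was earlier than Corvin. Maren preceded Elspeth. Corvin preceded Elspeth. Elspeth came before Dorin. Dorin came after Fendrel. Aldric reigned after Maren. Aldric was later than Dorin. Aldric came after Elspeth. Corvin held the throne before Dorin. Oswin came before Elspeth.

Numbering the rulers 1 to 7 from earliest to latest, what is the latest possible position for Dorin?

6

Dorin must come before Aldric — 1 ruler forced after them.
Everything else can be placed before Dorin in some valid order, so Dorin can sit as late as position 7 − 1 = 6.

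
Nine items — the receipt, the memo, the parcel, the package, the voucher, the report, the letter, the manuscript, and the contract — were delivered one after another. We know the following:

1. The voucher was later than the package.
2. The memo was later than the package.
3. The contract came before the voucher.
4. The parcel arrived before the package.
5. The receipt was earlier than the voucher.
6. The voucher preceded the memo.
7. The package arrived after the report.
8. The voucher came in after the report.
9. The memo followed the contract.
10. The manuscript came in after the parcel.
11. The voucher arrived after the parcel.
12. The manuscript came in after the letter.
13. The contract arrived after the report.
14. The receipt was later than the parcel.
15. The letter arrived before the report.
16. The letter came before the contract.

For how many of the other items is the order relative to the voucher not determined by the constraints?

1

Forced before the voucher: the contract, the letter, the package, the parcel, the receipt, and the report; forced after the voucher: the memo.
That leaves the manuscript with no forced order relative to the voucher — 1.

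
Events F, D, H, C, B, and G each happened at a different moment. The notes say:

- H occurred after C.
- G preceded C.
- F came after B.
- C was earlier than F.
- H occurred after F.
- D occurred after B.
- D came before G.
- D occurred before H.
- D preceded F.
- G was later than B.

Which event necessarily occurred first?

B has a chain of constraints placing it before every other event, so B must be first.

B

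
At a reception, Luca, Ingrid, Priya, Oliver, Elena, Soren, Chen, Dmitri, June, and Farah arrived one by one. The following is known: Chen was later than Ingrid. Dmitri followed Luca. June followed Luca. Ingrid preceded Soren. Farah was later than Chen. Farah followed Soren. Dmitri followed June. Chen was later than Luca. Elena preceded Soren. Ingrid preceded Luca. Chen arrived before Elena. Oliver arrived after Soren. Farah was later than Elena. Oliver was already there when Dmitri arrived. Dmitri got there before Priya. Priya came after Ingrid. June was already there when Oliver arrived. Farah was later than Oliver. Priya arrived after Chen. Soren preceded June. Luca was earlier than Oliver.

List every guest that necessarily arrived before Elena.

Chen, Ingrid, Luca

Directly stated before Elena: Chen.
Ingrid reaches Elena via Ingrid → Chen → Elena.
Luca reaches Elena via Luca → Chen → Elena.
No chain forces Priya (or any of the others) ahead of Elena.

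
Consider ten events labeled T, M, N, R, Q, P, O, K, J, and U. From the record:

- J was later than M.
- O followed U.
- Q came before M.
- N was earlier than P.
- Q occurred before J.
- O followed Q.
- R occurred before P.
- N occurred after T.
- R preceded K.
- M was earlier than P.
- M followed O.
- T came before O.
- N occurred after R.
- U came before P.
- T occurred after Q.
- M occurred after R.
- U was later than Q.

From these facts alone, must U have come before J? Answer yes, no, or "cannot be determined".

yes

Chain the constraints: U → O → M → J. Each link is directly stated, so U comes before J.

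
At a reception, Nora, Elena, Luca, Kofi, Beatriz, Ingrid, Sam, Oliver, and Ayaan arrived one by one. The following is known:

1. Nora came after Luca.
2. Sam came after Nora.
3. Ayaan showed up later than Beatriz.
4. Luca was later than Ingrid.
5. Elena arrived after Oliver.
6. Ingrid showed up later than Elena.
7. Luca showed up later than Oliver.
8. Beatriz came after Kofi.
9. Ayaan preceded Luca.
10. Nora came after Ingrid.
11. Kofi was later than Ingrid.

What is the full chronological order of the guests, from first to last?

The constraints fix every adjacent pair, so only one ordering works:
Oliver → Elena → Ingrid → Kofi → Beatriz → Ayaan → Luca → Nora → Sam.

Oliver, Elena, Ingrid, Kofi, Beatriz, Ayaan, Luca, Nora, Sam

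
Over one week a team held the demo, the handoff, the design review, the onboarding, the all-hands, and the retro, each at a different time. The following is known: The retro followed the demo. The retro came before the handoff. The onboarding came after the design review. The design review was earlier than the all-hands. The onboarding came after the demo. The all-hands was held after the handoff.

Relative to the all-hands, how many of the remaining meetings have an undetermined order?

1

Forced before the all-hands: the demo, the design review, the handoff, and the retro.
That leaves the onboarding with no forced order relative to the all-hands — 1.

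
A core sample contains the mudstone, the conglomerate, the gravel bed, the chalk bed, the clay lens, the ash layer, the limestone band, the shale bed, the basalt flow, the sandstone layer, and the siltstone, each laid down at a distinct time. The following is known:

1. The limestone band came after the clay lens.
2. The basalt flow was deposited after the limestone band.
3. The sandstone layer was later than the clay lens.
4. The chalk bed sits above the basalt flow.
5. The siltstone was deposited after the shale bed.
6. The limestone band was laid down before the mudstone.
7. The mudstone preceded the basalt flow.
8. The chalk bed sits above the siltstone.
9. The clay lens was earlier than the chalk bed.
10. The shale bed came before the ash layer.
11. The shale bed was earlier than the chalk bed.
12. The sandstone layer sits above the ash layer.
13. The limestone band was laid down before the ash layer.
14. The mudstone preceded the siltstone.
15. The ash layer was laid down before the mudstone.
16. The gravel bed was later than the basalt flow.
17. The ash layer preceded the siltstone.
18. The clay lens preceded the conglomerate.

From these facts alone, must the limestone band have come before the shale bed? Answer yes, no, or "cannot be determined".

cannot be determined

No chain of stated constraints runs from the limestone band to the shale bed, and none runs from the shale bed to the limestone band either.
So the relative order of the limestone band and the shale bed is not fixed by the given facts.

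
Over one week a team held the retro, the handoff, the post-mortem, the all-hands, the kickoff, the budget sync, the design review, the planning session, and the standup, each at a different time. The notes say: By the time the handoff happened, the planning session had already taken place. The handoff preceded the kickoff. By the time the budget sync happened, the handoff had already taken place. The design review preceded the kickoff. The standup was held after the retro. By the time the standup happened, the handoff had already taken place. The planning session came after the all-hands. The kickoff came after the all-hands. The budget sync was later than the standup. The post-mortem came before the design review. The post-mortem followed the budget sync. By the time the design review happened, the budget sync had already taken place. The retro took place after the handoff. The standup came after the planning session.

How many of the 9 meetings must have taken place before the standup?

Directly stated before the standup: the handoff, the planning session, and the retro.
The all-hands reaches the standup via the all-hands → the planning session → the standup.
No chain forces the budget sync (or any of the others) ahead of the standup.
That's the all-hands, the handoff, the planning session, and the retro — 4 in all.

4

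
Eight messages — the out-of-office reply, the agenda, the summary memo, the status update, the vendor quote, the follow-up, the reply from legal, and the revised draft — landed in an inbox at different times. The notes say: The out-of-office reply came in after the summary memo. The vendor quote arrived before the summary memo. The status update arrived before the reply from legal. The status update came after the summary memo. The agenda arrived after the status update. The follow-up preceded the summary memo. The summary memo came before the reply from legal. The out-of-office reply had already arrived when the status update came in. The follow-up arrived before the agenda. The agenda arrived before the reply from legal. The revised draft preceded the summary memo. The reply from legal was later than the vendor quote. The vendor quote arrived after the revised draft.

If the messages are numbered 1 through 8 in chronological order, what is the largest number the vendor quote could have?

The vendor quote must come before the agenda, the out-of-office reply, the reply from legal, the status update, and the summary memo — 5 messages forced after it.
Everything else can be placed before the vendor quote in some valid order, so the vendor quote can sit as late as position 8 − 5 = 3.

3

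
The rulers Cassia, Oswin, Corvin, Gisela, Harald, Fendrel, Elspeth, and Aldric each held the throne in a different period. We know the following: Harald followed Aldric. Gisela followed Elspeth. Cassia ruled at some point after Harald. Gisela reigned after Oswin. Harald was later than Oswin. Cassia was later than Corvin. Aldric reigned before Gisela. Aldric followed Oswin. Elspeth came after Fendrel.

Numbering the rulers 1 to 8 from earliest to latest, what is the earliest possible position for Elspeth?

Fendrel must come before Elspeth — 1 forced predecessor.
Nothing else is forced ahead of Elspeth, so their earliest slot is position 1 + 1 = 2.

2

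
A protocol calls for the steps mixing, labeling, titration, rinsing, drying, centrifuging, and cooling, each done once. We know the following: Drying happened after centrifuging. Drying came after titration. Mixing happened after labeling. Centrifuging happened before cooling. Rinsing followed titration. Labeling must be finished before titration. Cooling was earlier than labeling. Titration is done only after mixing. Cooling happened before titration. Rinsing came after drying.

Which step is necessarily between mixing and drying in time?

titration

Tracing the constraints gives mixing → titration → drying, so titration sits after mixing and before drying.
No other step is forced both after mixing and before drying.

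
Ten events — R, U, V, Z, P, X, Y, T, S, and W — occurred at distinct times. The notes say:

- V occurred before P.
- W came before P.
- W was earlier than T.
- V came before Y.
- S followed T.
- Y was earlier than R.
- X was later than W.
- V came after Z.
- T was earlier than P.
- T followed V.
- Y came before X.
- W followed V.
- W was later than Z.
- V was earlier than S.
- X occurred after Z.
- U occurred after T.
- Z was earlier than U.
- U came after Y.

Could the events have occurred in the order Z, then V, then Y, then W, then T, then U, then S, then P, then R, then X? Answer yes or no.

Check each stated constraint against the proposed order — e.g. Y is ahead of X; Z is ahead of X. Every pair is in the required order; nothing is violated.

yes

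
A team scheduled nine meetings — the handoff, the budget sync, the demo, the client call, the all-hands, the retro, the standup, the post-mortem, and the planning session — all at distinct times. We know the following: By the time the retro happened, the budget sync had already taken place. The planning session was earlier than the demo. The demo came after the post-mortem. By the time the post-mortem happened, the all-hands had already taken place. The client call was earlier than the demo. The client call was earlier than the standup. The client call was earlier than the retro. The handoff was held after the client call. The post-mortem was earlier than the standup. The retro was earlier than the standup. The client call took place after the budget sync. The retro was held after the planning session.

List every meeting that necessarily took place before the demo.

the all-hands, the budget sync, the client call, the planning session, the post-mortem

Directly stated before the demo: the client call, the planning session, and the post-mortem.
The all-hands reaches the demo via the all-hands → the post-mortem → the demo.
The budget sync reaches the demo via the budget sync → the client call → the demo.
No chain forces the handoff (or any of the others) ahead of the demo.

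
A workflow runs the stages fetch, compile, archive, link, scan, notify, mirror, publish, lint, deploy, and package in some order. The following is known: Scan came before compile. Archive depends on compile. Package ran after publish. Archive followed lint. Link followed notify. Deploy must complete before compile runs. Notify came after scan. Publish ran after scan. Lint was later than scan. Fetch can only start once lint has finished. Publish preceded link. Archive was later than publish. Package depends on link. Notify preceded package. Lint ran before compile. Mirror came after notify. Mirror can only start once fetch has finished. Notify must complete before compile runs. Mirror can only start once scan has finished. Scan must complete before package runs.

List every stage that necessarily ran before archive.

Directly stated before archive: compile, lint, and publish.
Deploy reaches archive via deploy → compile → archive.
Notify reaches archive via notify → compile → archive.
Scan reaches archive via scan → lint → archive.
No chain forces package (or any of the others) ahead of archive.

compile, deploy, lint, notify, publish, scan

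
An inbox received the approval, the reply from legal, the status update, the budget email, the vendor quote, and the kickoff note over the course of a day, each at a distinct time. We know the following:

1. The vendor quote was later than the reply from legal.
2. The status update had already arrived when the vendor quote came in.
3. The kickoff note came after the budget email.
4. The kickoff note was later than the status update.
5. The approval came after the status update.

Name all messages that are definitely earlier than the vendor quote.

Directly stated before the vendor quote: the reply from legal and the status update.
No chain forces the budget email (or any of the others) ahead of the vendor quote.

the reply from legal, the status update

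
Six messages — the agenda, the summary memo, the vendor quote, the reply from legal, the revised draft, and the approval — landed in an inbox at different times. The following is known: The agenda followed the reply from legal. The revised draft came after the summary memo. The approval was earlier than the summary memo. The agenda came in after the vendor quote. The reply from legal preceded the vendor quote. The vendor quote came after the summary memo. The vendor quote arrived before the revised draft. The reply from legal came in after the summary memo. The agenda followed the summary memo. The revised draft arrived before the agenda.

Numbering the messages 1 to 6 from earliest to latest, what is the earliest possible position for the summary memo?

2

The approval must come before the summary memo — 1 forced predecessor.
Nothing else is forced ahead of the summary memo, so its earliest slot is position 1 + 1 = 2.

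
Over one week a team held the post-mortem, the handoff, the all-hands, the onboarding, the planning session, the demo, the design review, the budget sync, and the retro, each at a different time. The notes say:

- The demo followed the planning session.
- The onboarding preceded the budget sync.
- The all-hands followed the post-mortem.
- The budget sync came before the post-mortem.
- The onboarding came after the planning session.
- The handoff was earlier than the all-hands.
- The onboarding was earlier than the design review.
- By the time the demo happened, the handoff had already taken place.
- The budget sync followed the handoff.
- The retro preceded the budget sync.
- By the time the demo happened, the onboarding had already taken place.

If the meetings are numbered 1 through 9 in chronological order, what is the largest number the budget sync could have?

The budget sync must come before the all-hands and the post-mortem — 2 meetings forced after it.
Everything else can be placed before the budget sync in some valid order, so the budget sync can sit as late as position 9 − 2 = 7.

7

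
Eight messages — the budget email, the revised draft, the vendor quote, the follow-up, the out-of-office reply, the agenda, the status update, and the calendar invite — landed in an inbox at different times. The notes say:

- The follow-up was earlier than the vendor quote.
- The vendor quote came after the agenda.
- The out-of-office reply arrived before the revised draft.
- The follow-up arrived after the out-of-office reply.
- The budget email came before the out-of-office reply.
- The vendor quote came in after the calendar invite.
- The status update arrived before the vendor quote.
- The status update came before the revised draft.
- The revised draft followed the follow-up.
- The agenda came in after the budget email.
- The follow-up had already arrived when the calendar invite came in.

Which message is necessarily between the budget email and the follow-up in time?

Tracing the constraints gives the budget email → the out-of-office reply → the follow-up, so the out-of-office reply sits after the budget email and before the follow-up.
No other message is forced both after the budget email and before the follow-up.

the out-of-office reply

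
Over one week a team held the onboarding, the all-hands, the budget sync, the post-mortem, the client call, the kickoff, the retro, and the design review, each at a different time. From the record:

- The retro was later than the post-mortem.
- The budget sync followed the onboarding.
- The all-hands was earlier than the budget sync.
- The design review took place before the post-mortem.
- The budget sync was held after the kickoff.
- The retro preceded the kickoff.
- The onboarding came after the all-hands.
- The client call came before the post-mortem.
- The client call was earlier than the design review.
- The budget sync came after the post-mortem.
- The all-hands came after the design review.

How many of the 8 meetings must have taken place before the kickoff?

Directly stated before the kickoff: the retro.
The client call reaches the kickoff via the client call → the post-mortem → the retro → the kickoff.
The design review reaches the kickoff via the design review → the post-mortem → the retro → the kickoff.
The post-mortem reaches the kickoff via the post-mortem → the retro → the kickoff.
That's the client call, the design review, the post-mortem, and the retro — 4 in all.

4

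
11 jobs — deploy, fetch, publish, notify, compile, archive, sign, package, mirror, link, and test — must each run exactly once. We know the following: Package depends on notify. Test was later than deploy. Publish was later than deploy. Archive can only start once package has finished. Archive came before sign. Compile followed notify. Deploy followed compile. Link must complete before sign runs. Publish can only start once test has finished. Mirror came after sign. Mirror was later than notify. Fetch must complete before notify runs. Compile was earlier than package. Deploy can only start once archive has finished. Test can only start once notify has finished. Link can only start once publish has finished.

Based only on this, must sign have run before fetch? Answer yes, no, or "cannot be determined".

no

Tracing the constraints gives fetch → notify → package → archive → sign, so fetch must come before sign.
That means sign cannot be before fetch.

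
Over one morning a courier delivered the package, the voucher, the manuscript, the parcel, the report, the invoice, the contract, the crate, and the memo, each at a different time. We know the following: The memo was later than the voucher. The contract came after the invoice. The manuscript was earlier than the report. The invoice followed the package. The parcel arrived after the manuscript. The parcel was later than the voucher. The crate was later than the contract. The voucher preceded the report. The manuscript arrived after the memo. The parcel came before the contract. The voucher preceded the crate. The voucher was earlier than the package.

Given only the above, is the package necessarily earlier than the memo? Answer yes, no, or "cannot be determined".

No chain of stated constraints runs from the package to the memo, and none runs from the memo to the package either.
So the relative order of the package and the memo is not fixed by the given facts.

cannot be determined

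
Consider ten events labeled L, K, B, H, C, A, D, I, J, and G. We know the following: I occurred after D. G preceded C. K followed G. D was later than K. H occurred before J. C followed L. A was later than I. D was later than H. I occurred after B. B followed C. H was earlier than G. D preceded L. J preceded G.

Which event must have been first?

H has a chain of constraints placing it before every other event, so H must be first.

H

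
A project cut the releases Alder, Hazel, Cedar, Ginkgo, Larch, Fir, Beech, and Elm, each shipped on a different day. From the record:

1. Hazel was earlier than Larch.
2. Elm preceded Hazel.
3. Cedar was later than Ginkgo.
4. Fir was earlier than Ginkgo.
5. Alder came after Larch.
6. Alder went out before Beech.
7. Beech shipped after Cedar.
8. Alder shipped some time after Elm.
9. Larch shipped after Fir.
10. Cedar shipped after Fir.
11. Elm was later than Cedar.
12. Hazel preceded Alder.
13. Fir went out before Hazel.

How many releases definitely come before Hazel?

4

Directly stated before Hazel: Elm and Fir.
Cedar reaches Hazel via Cedar → Elm → Hazel.
Ginkgo reaches Hazel via Ginkgo → Cedar → Elm → Hazel.
No chain forces Larch (or any of the others) ahead of Hazel.
That's Cedar, Elm, Fir, and Ginkgo — 4 in all.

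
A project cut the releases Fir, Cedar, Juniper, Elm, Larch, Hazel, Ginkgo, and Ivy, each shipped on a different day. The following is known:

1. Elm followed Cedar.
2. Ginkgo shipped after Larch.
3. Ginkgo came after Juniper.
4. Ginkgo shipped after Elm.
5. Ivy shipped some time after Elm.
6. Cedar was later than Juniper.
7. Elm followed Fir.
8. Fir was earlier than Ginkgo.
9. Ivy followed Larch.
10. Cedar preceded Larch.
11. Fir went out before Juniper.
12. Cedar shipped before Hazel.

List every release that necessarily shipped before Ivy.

Directly stated before Ivy: Elm and Larch.
Cedar reaches Ivy via Cedar → Larch → Ivy.
Fir reaches Ivy via Fir → Elm → Ivy.
Juniper reaches Ivy via Juniper → Cedar → Larch → Ivy.
No chain forces Ginkgo (or any of the others) ahead of Ivy.

Cedar, Elm, Fir, Juniper, Larch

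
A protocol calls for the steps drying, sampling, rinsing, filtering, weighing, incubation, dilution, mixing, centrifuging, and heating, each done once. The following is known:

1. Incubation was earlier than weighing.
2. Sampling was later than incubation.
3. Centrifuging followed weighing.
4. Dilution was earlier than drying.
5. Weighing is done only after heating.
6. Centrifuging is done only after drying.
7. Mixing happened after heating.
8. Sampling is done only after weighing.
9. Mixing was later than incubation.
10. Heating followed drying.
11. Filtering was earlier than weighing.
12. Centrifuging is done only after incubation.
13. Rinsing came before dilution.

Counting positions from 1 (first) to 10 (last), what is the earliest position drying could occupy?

Dilution and rinsing must both come before drying — 2 forced predecessors.
Nothing else is forced ahead of drying, so its earliest slot is position 2 + 1 = 3.

3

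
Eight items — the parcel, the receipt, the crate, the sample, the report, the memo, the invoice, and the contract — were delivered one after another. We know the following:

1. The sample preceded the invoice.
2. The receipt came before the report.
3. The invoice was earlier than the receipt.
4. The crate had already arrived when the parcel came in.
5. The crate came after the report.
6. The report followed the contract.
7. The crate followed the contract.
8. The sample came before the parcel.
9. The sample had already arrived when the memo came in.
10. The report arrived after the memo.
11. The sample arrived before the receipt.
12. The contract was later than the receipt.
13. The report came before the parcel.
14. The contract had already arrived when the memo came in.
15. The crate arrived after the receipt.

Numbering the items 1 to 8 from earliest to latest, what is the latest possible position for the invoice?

2

The invoice must come before the contract, the crate, the memo, the parcel, the receipt, and the report — 6 items forced after it.
Everything else can be placed before the invoice in some valid order, so the invoice can sit as late as position 8 − 6 = 2.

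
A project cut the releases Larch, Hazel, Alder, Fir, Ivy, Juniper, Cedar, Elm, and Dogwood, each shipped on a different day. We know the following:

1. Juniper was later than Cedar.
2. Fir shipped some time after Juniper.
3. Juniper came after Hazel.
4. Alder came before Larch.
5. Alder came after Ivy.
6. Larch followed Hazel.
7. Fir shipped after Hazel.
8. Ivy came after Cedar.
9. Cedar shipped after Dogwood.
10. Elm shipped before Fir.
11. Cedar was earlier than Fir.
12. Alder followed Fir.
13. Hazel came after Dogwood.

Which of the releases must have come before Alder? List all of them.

Cedar, Dogwood, Elm, Fir, Hazel, Ivy, Juniper

Directly stated before Alder: Fir and Ivy.
Cedar reaches Alder via Cedar → Fir → Alder.
Dogwood reaches Alder via Dogwood → Hazel → Fir → Alder.
Elm reaches Alder via Elm → Fir → Alder.
Likewise Hazel and Juniper each reach Alder by chaining the stated constraints.
No chain forces Larch ahead of Alder.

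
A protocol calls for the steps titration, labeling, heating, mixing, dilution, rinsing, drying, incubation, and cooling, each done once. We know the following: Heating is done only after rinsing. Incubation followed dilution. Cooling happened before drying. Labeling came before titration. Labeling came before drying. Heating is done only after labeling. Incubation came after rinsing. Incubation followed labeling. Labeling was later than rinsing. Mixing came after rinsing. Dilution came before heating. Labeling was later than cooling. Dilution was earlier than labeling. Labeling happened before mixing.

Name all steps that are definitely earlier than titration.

Directly stated before titration: labeling.
Cooling reaches titration via cooling → labeling → titration.
Dilution reaches titration via dilution → labeling → titration.
Rinsing reaches titration via rinsing → labeling → titration.
No chain forces mixing (or any of the others) ahead of titration.

cooling, dilution, labeling, rinsing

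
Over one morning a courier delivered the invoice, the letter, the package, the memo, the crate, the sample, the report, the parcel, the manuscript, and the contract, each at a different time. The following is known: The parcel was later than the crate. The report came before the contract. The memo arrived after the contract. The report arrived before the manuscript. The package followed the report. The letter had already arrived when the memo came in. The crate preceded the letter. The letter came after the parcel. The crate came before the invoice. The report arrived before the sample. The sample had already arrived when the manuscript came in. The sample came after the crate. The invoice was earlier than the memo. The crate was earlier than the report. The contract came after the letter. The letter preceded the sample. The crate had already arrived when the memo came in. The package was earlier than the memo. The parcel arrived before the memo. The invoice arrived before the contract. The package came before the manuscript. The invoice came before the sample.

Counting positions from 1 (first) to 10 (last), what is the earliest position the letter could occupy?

The crate and the parcel must both come before the letter — 2 forced predecessors.
Nothing else is forced ahead of the letter, so its earliest slot is position 2 + 1 = 3.

3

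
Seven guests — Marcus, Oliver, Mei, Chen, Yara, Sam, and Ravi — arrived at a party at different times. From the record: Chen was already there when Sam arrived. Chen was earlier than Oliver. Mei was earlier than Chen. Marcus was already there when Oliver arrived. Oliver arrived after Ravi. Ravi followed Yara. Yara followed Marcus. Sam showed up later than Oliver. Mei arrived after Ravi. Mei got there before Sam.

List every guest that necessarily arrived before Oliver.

Directly stated before Oliver: Chen, Marcus, and Ravi.
Mei reaches Oliver via Mei → Chen → Oliver.
Yara reaches Oliver via Yara → Ravi → Oliver.

Chen, Marcus, Mei, Ravi, Yara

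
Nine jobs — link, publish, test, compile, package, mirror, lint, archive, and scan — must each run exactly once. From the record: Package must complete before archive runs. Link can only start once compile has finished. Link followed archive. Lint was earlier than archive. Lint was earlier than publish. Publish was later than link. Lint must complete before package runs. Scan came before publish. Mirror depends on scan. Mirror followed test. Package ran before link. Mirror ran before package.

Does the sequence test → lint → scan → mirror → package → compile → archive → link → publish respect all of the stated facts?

Check each stated constraint against the proposed order — e.g. scan is ahead of publish; lint is ahead of publish. Every pair is in the required order; nothing is violated.

yes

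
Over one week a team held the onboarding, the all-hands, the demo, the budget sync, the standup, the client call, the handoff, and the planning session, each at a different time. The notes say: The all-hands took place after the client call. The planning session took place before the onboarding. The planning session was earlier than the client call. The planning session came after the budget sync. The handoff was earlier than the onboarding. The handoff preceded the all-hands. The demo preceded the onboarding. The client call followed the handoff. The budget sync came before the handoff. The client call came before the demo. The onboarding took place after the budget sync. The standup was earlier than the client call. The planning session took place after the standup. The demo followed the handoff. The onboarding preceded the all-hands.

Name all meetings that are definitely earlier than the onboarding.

Directly stated before the onboarding: the budget sync, the demo, the handoff, and the planning session.
The client call reaches the onboarding via the client call → the demo → the onboarding.
The standup reaches the onboarding via the standup → the planning session → the onboarding.
No chain forces the all-hands ahead of the onboarding.

the budget sync, the client call, the demo, the handoff, the planning session, the standup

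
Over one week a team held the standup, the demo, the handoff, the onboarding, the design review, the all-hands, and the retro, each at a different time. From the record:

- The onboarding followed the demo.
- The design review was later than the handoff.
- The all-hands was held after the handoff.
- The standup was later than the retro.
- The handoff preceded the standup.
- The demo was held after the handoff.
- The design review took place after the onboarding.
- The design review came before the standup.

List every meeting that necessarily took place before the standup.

the demo, the design review, the handoff, the onboarding, the retro

Directly stated before the standup: the design review, the handoff, and the retro.
The demo reaches the standup via the demo → the onboarding → the design review → the standup.
The onboarding reaches the standup via the onboarding → the design review → the standup.
No chain forces the all-hands ahead of the standup.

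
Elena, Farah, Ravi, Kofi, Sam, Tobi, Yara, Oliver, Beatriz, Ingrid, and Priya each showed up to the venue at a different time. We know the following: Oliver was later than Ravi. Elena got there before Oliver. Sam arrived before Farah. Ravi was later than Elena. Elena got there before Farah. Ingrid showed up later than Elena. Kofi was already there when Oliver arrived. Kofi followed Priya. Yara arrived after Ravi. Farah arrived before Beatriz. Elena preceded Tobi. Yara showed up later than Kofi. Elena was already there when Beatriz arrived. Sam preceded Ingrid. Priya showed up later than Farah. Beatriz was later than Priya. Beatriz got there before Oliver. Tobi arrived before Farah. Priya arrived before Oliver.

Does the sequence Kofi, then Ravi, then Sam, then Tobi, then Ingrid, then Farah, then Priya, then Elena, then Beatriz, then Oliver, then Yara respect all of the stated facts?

The constraints require Elena before Farah, but in the proposed sequence Farah appears ahead of Elena. That one violation is enough.

no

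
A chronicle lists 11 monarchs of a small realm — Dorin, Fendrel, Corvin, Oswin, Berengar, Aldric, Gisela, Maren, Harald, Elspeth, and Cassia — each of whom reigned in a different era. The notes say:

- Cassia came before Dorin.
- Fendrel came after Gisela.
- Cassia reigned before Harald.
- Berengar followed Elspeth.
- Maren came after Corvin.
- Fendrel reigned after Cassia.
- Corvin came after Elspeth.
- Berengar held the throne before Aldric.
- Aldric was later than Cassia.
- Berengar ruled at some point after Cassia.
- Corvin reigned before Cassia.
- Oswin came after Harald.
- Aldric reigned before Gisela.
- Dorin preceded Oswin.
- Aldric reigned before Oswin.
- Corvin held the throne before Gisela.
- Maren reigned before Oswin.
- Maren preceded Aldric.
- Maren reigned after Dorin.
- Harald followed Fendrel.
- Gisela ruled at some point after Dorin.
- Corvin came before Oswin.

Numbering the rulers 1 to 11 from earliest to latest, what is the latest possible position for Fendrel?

9

Fendrel must come before Harald and Oswin — 2 rulers forced after them.
Everything else can be placed before Fendrel in some valid order, so Fendrel can sit as late as position 11 − 2 = 9.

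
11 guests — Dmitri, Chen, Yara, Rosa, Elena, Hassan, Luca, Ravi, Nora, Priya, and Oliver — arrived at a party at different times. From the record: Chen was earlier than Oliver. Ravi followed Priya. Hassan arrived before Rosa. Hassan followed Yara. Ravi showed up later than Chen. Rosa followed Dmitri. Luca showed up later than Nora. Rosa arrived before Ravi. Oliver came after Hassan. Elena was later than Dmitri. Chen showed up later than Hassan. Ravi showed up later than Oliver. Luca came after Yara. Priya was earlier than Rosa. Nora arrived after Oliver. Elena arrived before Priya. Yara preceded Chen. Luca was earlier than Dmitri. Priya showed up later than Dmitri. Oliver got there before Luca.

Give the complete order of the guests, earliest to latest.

The constraints fix every adjacent pair, so only one ordering works:
Yara → Hassan → Chen → Oliver → Nora → Luca → Dmitri → Elena → Priya → Rosa → Ravi.

Yara, Hassan, Chen, Oliver, Nora, Luca, Dmitri, Elena, Priya, Rosa, Ravi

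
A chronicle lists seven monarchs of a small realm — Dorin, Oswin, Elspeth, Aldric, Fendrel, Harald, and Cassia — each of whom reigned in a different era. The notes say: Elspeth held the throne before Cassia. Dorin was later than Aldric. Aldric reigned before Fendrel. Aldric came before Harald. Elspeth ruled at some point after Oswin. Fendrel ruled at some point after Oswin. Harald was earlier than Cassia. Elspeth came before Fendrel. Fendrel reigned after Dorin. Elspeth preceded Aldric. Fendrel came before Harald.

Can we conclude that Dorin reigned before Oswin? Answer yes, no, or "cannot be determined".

Tracing the constraints gives Oswin → Elspeth → Aldric → Dorin, so Oswin must come before Dorin.
That means Dorin cannot be before Oswin.

no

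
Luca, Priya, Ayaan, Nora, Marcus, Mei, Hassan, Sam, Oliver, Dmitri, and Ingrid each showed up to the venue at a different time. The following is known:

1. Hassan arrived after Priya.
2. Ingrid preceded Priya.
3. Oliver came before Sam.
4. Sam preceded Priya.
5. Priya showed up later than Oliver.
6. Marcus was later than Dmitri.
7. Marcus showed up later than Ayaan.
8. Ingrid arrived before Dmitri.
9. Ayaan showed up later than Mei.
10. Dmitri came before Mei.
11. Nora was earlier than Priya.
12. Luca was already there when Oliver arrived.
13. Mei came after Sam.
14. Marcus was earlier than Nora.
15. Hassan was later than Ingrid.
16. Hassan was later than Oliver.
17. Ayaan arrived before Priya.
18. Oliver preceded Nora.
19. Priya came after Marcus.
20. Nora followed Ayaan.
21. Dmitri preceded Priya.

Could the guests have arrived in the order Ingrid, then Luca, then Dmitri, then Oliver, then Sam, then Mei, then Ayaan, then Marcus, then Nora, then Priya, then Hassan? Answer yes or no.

yes

Check each stated constraint against the proposed order — e.g. Ingrid is ahead of Priya; Ingrid is ahead of Hassan. Every pair is in the required order; nothing is violated.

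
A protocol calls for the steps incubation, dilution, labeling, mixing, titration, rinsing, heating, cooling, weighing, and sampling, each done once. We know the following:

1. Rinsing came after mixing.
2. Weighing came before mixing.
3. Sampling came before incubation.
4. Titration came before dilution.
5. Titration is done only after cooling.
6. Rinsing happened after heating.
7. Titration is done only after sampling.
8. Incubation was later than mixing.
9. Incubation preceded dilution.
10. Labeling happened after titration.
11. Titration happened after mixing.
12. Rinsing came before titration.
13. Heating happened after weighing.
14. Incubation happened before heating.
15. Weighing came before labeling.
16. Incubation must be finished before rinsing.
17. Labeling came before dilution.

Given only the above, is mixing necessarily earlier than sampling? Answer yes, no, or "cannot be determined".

cannot be determined

No chain of stated constraints runs from mixing to sampling, and none runs from sampling to mixing either.
So the relative order of mixing and sampling is not fixed by the given facts.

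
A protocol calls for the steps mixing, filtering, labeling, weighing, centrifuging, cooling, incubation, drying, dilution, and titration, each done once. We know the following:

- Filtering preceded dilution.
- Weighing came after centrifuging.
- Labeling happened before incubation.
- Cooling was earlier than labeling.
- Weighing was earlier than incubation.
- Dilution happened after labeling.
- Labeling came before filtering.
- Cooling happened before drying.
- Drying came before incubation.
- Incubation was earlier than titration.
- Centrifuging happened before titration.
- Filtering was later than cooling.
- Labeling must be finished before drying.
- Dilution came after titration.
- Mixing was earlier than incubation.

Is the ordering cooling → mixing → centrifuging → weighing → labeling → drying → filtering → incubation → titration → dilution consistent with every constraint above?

yes

Check each stated constraint against the proposed order — e.g. mixing is ahead of incubation; cooling is ahead of filtering. Every pair is in the required order; nothing is violated.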